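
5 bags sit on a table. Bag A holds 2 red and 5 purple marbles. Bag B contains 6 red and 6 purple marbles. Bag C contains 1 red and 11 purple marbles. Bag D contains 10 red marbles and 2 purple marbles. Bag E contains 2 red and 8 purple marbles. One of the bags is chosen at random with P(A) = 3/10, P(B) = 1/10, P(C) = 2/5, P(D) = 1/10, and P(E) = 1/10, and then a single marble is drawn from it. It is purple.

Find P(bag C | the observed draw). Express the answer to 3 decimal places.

0.504

The likelihood of this draw under each hypothesis: P(data | bag A) = (5/7) = 5/7; P(data | bag B) = (6/12) = 1/2; P(data | bag C) = (11/12) = 11/12; P(data | bag D) = (2/12) = 1/6; P(data | bag E) = (8/10) = 4/5.
Weighting by the prior gives 3/10 · 5/7 = 3/14, 1/10 · 1/2 = 1/20, 2/5 · 11/12 = 11/30, 1/10 · 1/6 = 1/60, 1/10 · 4/5 = 2/25; summing to 382/525.
Hence P(bag C | data) = (11/30) / (382/525) = 385/764.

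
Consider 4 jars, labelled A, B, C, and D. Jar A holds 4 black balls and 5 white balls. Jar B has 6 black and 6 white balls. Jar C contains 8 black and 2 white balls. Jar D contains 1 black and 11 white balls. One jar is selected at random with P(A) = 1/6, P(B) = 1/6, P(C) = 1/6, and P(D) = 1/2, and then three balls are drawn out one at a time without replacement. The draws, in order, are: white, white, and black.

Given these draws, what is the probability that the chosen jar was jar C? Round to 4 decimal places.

0.0392

The likelihood of the observed sequence under each hypothesis: P(data | jar A) = (5/9)(4/8)(4/7) = 0.15873; P(data | jar B) = (6/12)(5/11)(6/10) = 0.13636; P(data | jar C) = (2/10)(1/9)(8/8) = 0.022222; P(data | jar D) = (11/12)(10/11)(1/10) = 0.083333.
Multiplying each by its prior: 1/6 · 0.15873 = 0.026455, 1/6 · 0.13636 = 0.022727, 1/6 · 0.022222 = 0.0037037, 1/2 · 0.083333 = 0.041667; summing to 0.094553.
By Bayes' rule, P(jar C | data) = (0.0037037) / (0.094553) = 0.039171.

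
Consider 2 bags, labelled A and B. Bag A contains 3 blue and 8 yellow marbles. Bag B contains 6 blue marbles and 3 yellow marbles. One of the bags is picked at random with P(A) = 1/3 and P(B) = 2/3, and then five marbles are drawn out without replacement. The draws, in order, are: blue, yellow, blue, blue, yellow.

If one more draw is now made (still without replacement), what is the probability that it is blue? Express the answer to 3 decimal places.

Under each hypothesis, the probability of the observed sequence is: P(data | bag A) = (3/11)(8/10)(2/9)(1/8)(7/7) = 1/165; P(data | bag B) = (6/9)(3/8)(5/7)(4/6)(2/5) = 1/21.
Multiplying each by its prior: 1/3 · 1/165 = 1/495, 2/3 · 1/21 = 2/63; with total 13/385.
Normalising, the posterior is P(bag A | data) = 7/117, P(bag B | data) = 110/117.
The predictive probability is P(blue next | data) = (0)(7/117) + (3/4)(110/117) = 55/78.

0.705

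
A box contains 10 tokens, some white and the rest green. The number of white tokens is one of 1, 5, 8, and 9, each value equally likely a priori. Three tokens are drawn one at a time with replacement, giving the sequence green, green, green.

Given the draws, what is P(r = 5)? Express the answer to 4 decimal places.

The likelihood of the observed sequence under each hypothesis: P(data | r = 1) = (9/10)(9/10)(9/10) = 0.729; P(data | r = 5) = (5/10)(5/10)(5/10) = 0.125; P(data | r = 8) = (2/10)(2/10)(2/10) = 0.008; P(data | r = 9) = (1/10)(1/10)(1/10) = 0.001.
The prior-weighted likelihoods are 1/4 · 0.729 = 0.18225, 1/4 · 0.125 = 0.03125, 1/4 · 0.008 = 0.002, 1/4 · 0.001 = 0.00025; with total 0.21575.
Hence P(r = 5 | data) = (0.03125) / (0.21575) = 0.14484.

0.1448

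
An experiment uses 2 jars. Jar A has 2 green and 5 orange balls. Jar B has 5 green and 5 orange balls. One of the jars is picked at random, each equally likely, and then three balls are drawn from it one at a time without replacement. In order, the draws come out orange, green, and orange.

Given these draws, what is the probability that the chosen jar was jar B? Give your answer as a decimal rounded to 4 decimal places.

0.4217

Compute the likelihood of the observed sequence for each case: P(data | jar A) = (5/7)(2/6)(4/5) = 4/21; P(data | jar B) = (5/10)(5/9)(4/8) = 5/36.
The prior-weighted likelihoods are 1/2 · 4/21 = 2/21, 1/2 · 5/36 = 5/72; with total 83/504.
Hence P(jar B | data) = (5/72) / (83/504) = 35/83.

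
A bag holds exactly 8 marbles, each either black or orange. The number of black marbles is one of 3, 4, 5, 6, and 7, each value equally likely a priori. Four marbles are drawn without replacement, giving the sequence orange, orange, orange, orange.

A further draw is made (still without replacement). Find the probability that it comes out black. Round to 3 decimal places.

0.792

Compute the likelihood of the observed sequence for each case: P(data | r = 3) = (5/8)(4/7)(3/6)(2/5) = 1/14; P(data | r = 4) = (4/8)(3/7)(2/6)(1/5) = 1/70; P(data | r = 5) = (3/8)(2/7)(1/6)(0/5) = 0; P(data | r = 6) = (2/8)(1/7)(0/6) = 0; P(data | r = 7) = (1/8)(0/7) = 0.
Multiplying each by its prior: 1/5 · 1/14 = 1/70, 1/5 · 1/70 = 1/350, 1/5 · 0 = 0, 1/5 · 0 = 0, 1/5 · 0 = 0; these sum to 3/175.
Normalising, the posterior is P(r = 3 | data) = 5/6, P(r = 4 | data) = 1/6, P(r = 5 | data) = 0, P(r = 6 | data) = 0, P(r = 7 | data) = 0.
So P(black next | data) = Σ P(black next | H) P(H | data) = (3/4)(5/6) + (1)(1/6) = 19/24.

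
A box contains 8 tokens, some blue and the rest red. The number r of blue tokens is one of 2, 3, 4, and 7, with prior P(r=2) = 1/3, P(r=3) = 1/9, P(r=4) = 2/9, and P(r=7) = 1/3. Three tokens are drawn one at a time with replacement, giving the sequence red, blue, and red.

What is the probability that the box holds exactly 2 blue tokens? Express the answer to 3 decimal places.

0.491

Compute the likelihood of the observed sequence for each case: P(data | r = 2) = (6/8)(2/8)(6/8) = 0.14062; P(data | r = 3) = (5/8)(3/8)(5/8) = 0.14648; P(data | r = 4) = (4/8)(4/8)(4/8) = 0.125; P(data | r = 7) = (1/8)(7/8)(1/8) = 0.013672.
Weighting by the prior gives 1/3 · 0.14062 = 0.046875, 1/9 · 0.14648 = 0.016276, 2/9 · 0.125 = 0.027778, 1/3 · 0.013672 = 0.0045573; these sum to 0.095486.
Hence P(r = 2 | data) = (0.046875) / (0.095486) = 0.49091.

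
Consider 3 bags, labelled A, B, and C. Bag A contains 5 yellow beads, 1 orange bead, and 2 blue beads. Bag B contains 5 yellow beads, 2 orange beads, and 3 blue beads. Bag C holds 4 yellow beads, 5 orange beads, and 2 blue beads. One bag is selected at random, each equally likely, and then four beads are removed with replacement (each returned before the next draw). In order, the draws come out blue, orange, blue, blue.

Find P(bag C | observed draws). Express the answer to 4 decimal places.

0.2709

For each hypothesis, P(data | H) works out to: P(data | bag A) = (2/8)(1/8)(2/8)(2/8) = 0.0019531; P(data | bag B) = (3/10)(2/10)(3/10)(3/10) = 0.0054; P(data | bag C) = (2/11)(5/11)(2/11)(2/11) = 0.0027321.
Weighting by the prior gives 1/3 · 0.0019531 = 0.00065104, 1/3 · 0.0054 = 0.0018, 1/3 · 0.0027321 = 0.00091068; these sum to 0.0033617.
So P(bag C | data) = (0.00091068) / (0.0033617) = 0.2709.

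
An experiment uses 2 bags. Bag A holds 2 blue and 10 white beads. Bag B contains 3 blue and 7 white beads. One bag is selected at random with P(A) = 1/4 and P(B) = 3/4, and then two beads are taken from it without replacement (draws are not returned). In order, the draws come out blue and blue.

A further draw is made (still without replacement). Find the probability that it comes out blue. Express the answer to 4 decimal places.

0.1162

Compute the likelihood of the observed sequence for each case: P(data | bag A) = (2/12)(1/11) = 0.015152; P(data | bag B) = (3/10)(2/9) = 0.066667.
Multiplying each by its prior: 1/4 · 0.015152 = 0.0037879, 3/4 · 0.066667 = 0.05; these sum to 0.053788.
The posterior is then P(bag A | data) = 0.070423, P(bag B | data) = 0.92958.
The predictive probability is P(blue next | data) = (0)(0.070423) + (1/8)(0.92958) = 0.1162.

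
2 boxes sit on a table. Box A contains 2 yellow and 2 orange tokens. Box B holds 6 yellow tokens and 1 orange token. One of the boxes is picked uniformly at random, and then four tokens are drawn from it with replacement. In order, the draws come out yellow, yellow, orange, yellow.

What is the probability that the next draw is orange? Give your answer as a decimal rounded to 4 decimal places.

0.2893

For each hypothesis, P(data | H) works out to: P(data | box A) = (2/4)(2/4)(2/4)(2/4) = 0.0625; P(data | box B) = (6/7)(6/7)(1/7)(6/7) = 0.089963.
Multiplying each by its prior: 1/2 · 0.0625 = 0.03125, 1/2 · 0.089963 = 0.044981; summing to 0.076231.
Normalising, the posterior is P(box A | data) = 0.40994, P(box B | data) = 0.59006.
The predictive probability is P(orange next | data) = (1/2)(0.40994) + (1/7)(0.59006) = 0.28926.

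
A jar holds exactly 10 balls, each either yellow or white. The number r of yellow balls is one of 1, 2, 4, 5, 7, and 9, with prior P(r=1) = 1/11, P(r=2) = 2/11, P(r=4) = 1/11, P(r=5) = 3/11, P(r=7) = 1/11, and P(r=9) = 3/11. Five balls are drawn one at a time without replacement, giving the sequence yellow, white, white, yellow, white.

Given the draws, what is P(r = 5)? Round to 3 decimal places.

0.542

The likelihood of the observed sequence under each hypothesis: P(data | r = 1) = (1/10)(9/9)(8/8)(0/7) = 0; P(data | r = 2) = (2/10)(8/9)(7/8)(1/7)(6/6) = 0.022222; P(data | r = 4) = (4/10)(6/9)(5/8)(3/7)(4/6) = 0.047619; P(data | r = 5) = (5/10)(5/9)(4/8)(4/7)(3/6) = 0.039683; P(data | r = 7) = (7/10)(3/9)(2/8)(6/7)(1/6) = 0.0083333; P(data | r = 9) = (9/10)(1/9)(0/8) = 0.
The prior-weighted likelihoods are 1/11 · 0 = 0, 2/11 · 0.022222 = 0.0040404, 1/11 · 0.047619 = 0.004329, 3/11 · 0.039683 = 0.010823, 1/11 · 0.0083333 = 0.00075758, 3/11 · 0 = 0; summing to 0.019949.
Hence P(r = 5 | data) = (0.010823) / (0.019949) = 0.5425.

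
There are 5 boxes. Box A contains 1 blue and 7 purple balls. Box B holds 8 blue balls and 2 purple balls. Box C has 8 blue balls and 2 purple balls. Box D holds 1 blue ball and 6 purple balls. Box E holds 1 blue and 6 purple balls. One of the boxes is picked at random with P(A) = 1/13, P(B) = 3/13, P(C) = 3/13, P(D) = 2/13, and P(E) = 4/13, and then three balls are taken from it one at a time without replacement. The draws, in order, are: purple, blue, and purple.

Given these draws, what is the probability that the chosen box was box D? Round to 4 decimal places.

0.2561

The likelihood of the observed sequence under each hypothesis: P(data | box A) = (7/8)(1/7)(6/6) = 0.125; P(data | box B) = (2/10)(8/9)(1/8) = 0.022222; P(data | box C) = (2/10)(8/9)(1/8) = 0.022222; P(data | box D) = (6/7)(1/6)(5/5) = 0.14286; P(data | box E) = (6/7)(1/6)(5/5) = 0.14286.
Weighting by the prior gives 1/13 · 0.125 = 0.0096154, 3/13 · 0.022222 = 0.0051282, 3/13 · 0.022222 = 0.0051282, 2/13 · 0.14286 = 0.021978, 4/13 · 0.14286 = 0.043956; these sum to 0.085806.
So P(box D | data) = (0.021978) / (0.085806) = 0.25614.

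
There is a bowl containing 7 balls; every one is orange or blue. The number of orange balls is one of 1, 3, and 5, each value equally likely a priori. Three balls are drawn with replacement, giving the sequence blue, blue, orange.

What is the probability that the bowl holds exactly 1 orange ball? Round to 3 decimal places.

0.346

Compute the likelihood of the observed sequence for each case: P(data | r = 1) = (6/7)(6/7)(1/7) = 0.10496; P(data | r = 3) = (4/7)(4/7)(3/7) = 0.13994; P(data | r = 5) = (2/7)(2/7)(5/7) = 0.058309.
The prior-weighted likelihoods are 1/3 · 0.10496 = 0.034985, 1/3 · 0.13994 = 0.046647, 1/3 · 0.058309 = 0.019436; these sum to 0.10107.
By Bayes' rule, P(r = 1 | data) = (0.034985) / (0.10107) = 0.34615.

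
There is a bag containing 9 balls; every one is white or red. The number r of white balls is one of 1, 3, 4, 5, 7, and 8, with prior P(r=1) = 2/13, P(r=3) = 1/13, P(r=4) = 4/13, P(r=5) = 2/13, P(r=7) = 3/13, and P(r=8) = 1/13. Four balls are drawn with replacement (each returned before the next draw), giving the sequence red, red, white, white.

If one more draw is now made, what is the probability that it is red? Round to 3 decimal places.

For each hypothesis, P(data | H) works out to: P(data | r = 1) = (8/9)(8/9)(1/9)(1/9) = 0.0097546; P(data | r = 3) = (6/9)(6/9)(3/9)(3/9) = 0.049383; P(data | r = 4) = (5/9)(5/9)(4/9)(4/9) = 0.060966; P(data | r = 5) = (4/9)(4/9)(5/9)(5/9) = 0.060966; P(data | r = 7) = (2/9)(2/9)(7/9)(7/9) = 0.029873; P(data | r = 8) = (1/9)(1/9)(8/9)(8/9) = 0.0097546.
The prior-weighted likelihoods are 2/13 · 0.0097546 = 0.0015007, 1/13 · 0.049383 = 0.0037987, 4/13 · 0.060966 = 0.018759, 2/13 · 0.060966 = 0.0093794, 3/13 · 0.029873 = 0.0068939, 1/13 · 0.0097546 = 0.00075035; these sum to 0.041082.
The posterior is then P(r = 1 | data) = 0.03653, P(r = 3 | data) = 0.092466, P(r = 4 | data) = 0.45662, P(r = 5 | data) = 0.22831, P(r = 7 | data) = 0.16781, P(r = 8 | data) = 0.018265.
The predictive probability is P(red next | data) = (8/9)(0.03653) + (2/3)(0.092466) + (5/9)(0.45662) + (4/9)(0.22831) + (2/9)(0.16781) + (1/9)(0.018265) = 0.48858.

0.489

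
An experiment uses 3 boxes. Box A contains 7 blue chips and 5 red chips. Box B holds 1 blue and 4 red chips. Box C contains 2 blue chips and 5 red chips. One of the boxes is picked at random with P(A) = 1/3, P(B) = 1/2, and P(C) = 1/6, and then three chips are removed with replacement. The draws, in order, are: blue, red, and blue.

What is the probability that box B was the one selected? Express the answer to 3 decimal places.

0.219

Compute the likelihood of the observed sequence for each case: P(data | box A) = (7/12)(5/12)(7/12) = 0.14178; P(data | box B) = (1/5)(4/5)(1/5) = 0.032; P(data | box C) = (2/7)(5/7)(2/7) = 0.058309.
Weighting by the prior gives 1/3 · 0.14178 = 0.047261, 1/2 · 0.032 = 0.016, 1/6 · 0.058309 = 0.0097182; these sum to 0.072979.
Hence P(box B | data) = (0.016) / (0.072979) = 0.21924.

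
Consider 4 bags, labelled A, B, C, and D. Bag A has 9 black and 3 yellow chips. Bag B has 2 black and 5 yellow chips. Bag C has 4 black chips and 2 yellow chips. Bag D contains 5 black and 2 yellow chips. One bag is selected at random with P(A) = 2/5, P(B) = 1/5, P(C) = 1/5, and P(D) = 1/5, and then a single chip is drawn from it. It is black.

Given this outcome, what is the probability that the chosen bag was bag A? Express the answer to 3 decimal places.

0.474

Under each hypothesis, the probability of this draw is: P(data | bag A) = (9/12) = 3/4; P(data | bag B) = (2/7) = 2/7; P(data | bag C) = (4/6) = 2/3; P(data | bag D) = (5/7) = 5/7.
The prior-weighted likelihoods are 2/5 · 3/4 = 3/10, 1/5 · 2/7 = 2/35, 1/5 · 2/3 = 2/15, 1/5 · 5/7 = 1/7; with total 19/30.
By Bayes' rule, P(bag A | data) = (3/10) / (19/30) = 9/19.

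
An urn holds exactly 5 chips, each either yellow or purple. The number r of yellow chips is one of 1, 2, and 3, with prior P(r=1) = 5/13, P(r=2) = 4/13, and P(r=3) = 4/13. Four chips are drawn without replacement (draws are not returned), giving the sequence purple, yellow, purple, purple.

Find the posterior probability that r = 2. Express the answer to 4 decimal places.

0.2857

For each hypothesis, P(data | H) works out to: P(data | r = 1) = (4/5)(1/4)(3/3)(2/2) = 1/5; P(data | r = 2) = (3/5)(2/4)(2/3)(1/2) = 1/10; P(data | r = 3) = (2/5)(3/4)(1/3)(0/2) = 0.
Multiplying each by its prior: 5/13 · 1/5 = 1/13, 4/13 · 1/10 = 2/65, 4/13 · 0 = 0; with total 7/65.
So P(r = 2 | data) = (2/65) / (7/65) = 2/7.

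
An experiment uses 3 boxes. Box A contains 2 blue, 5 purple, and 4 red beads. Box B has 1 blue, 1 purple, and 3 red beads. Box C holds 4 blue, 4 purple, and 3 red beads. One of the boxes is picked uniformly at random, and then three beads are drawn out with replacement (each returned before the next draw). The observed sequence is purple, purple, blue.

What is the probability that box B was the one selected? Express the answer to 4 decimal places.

Compute the likelihood of the observed sequence for each case: P(data | box A) = (5/11)(5/11)(2/11) = 0.037566; P(data | box B) = (1/5)(1/5)(1/5) = 0.008; P(data | box C) = (4/11)(4/11)(4/11) = 0.048084.
The prior-weighted likelihoods are 1/3 · 0.037566 = 0.012522, 1/3 · 0.008 = 0.0026667, 1/3 · 0.048084 = 0.016028; these sum to 0.031217.
So P(box B | data) = (0.0026667) / (0.031217) = 0.085425.

0.0854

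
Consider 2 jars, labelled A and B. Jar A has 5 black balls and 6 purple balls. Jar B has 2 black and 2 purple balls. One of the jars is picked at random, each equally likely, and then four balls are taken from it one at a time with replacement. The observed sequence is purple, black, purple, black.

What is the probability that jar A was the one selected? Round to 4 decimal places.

0.4959

The likelihood of the observed sequence under each hypothesis: P(data | jar A) = (6/11)(5/11)(6/11)(5/11) = 0.061471; P(data | jar B) = (2/4)(2/4)(2/4)(2/4) = 0.0625.
Weighting by the prior gives 1/2 · 0.061471 = 0.030736, 1/2 · 0.0625 = 0.03125; summing to 0.061986.
Therefore the posterior P(jar A | data) = (0.030736) / (0.061986) = 0.49585.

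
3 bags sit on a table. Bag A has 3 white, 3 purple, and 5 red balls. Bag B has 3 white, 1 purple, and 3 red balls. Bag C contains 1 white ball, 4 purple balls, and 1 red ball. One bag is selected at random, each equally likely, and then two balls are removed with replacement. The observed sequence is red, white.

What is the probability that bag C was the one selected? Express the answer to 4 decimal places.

The likelihood of the observed sequence under each hypothesis: P(data | bag A) = (5/11)(3/11) = 0.12397; P(data | bag B) = (3/7)(3/7) = 0.18367; P(data | bag C) = (1/6)(1/6) = 0.027778.
The prior-weighted likelihoods are 1/3 · 0.12397 = 0.041322, 1/3 · 0.18367 = 0.061224, 1/3 · 0.027778 = 0.0092593; summing to 0.11181.
Hence P(bag C | data) = (0.0092593) / (0.11181) = 0.082815.

0.0828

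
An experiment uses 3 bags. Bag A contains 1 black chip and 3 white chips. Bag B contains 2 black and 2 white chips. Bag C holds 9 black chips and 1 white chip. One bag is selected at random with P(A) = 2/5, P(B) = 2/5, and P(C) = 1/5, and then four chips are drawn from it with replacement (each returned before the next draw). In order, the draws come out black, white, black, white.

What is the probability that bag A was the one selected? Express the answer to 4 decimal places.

0.3457

For each hypothesis, P(data | H) works out to: P(data | bag A) = (1/4)(3/4)(1/4)(3/4) = 0.035156; P(data | bag B) = (2/4)(2/4)(2/4)(2/4) = 0.0625; P(data | bag C) = (9/10)(1/10)(9/10)(1/10) = 0.0081.
Weighting by the prior gives 2/5 · 0.035156 = 0.014063, 2/5 · 0.0625 = 0.025, 1/5 · 0.0081 = 0.00162; with total 0.040683.
Hence P(bag A | data) = (0.014063) / (0.040683) = 0.34566.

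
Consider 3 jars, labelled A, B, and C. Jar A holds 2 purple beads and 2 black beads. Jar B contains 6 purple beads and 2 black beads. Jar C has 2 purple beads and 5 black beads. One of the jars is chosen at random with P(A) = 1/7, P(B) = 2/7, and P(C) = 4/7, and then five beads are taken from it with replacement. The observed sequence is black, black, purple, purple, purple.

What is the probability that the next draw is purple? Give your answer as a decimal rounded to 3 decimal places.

Compute the likelihood of the observed sequence for each case: P(data | jar A) = (2/4)(2/4)(2/4)(2/4)(2/4) = 0.03125; P(data | jar B) = (2/8)(2/8)(6/8)(6/8)(6/8) = 0.026367; P(data | jar C) = (5/7)(5/7)(2/7)(2/7)(2/7) = 0.0119.
Multiplying each by its prior: 1/7 · 0.03125 = 0.0044643, 2/7 · 0.026367 = 0.0075335, 4/7 · 0.0119 = 0.0067999; with total 0.018798.
The posterior is then P(jar A | data) = 0.23749, P(jar B | data) = 0.40077, P(jar C | data) = 0.36174.
Averaging over the posterior, P(purple next | data) = (1/2)(0.23749) + (3/4)(0.40077) + (2/7)(0.36174) = 0.52268.

0.523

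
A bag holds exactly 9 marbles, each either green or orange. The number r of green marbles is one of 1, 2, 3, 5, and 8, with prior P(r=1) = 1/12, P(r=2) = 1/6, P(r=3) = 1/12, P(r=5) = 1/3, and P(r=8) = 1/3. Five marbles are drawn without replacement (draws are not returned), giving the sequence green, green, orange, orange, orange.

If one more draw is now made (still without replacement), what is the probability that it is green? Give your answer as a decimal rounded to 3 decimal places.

The likelihood of the observed sequence under each hypothesis: P(data | r = 1) = (1/9)(0/8) = 0; P(data | r = 2) = (2/9)(1/8)(7/7)(6/6)(5/5) = 0.027778; P(data | r = 3) = (3/9)(2/8)(6/7)(5/6)(4/5) = 0.047619; P(data | r = 5) = (5/9)(4/8)(4/7)(3/6)(2/5) = 0.031746; P(data | r = 8) = (8/9)(7/8)(1/7)(0/6) = 0.
The prior-weighted likelihoods are 1/12 · 0 = 0, 1/6 · 0.027778 = 0.0046296, 1/12 · 0.047619 = 0.0039683, 1/3 · 0.031746 = 0.010582, 1/3 · 0 = 0; summing to 0.01918.
Normalising, the posterior is P(r = 1 | data) = 0, P(r = 2 | data) = 0.24138, P(r = 3 | data) = 0.2069, P(r = 5 | data) = 0.55172, P(r = 8 | data) = 0.
Averaging over the posterior, P(green next | data) = (0)(0.24138) + (1/4)(0.2069) + (3/4)(0.55172) = 0.46552.

0.466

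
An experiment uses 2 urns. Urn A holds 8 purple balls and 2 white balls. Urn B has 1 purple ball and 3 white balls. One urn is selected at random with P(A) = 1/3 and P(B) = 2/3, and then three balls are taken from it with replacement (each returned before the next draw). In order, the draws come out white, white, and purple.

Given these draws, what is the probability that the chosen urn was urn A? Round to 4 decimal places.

0.1022

For each hypothesis, P(data | H) works out to: P(data | urn A) = (2/10)(2/10)(8/10) = 0.032; P(data | urn B) = (3/4)(3/4)(1/4) = 0.14062.
The prior-weighted likelihoods are 1/3 · 0.032 = 0.010667, 2/3 · 0.14062 = 0.09375; these sum to 0.10442.
So P(urn A | data) = (0.010667) / (0.10442) = 0.10215.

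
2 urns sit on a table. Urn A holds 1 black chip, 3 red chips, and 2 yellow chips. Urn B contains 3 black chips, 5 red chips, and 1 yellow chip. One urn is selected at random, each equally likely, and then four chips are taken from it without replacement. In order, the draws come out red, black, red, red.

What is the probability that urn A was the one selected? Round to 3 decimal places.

Under each hypothesis, the probability of the observed sequence is: P(data | urn A) = (3/6)(1/5)(2/4)(1/3) = 1/60; P(data | urn B) = (5/9)(3/8)(4/7)(3/6) = 5/84.
Multiplying each by its prior: 1/2 · 1/60 = 1/120, 1/2 · 5/84 = 5/168; these sum to 4/105.
Hence P(urn A | data) = (1/120) / (4/105) = 7/32.

0.219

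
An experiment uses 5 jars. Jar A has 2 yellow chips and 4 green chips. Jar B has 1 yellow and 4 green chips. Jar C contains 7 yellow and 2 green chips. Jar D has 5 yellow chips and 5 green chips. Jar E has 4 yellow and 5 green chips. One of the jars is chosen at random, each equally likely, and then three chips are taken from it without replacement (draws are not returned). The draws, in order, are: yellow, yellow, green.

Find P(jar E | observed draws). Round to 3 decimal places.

0.242

For each hypothesis, P(data | H) works out to: P(data | jar A) = (2/6)(1/5)(4/4) = 0.066667; P(data | jar B) = (1/5)(0/4) = 0; P(data | jar C) = (7/9)(6/8)(2/7) = 0.16667; P(data | jar D) = (5/10)(4/9)(5/8) = 0.13889; P(data | jar E) = (4/9)(3/8)(5/7) = 0.11905.
Multiplying each by its prior: 1/5 · 0.066667 = 0.013333, 1/5 · 0 = 0, 1/5 · 0.16667 = 0.033333, 1/5 · 0.13889 = 0.027778, 1/5 · 0.11905 = 0.02381; with total 0.098254.
Hence P(jar E | data) = (0.02381) / (0.098254) = 0.24233.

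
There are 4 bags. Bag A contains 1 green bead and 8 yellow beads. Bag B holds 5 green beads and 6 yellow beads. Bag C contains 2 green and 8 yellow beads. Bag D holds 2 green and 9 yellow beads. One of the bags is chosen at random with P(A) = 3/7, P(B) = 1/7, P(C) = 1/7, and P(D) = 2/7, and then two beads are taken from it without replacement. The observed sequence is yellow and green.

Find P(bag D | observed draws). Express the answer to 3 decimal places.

The likelihood of the observed sequence under each hypothesis: P(data | bag A) = (8/9)(1/8) = 1/9; P(data | bag B) = (6/11)(5/10) = 3/11; P(data | bag C) = (8/10)(2/9) = 8/45; P(data | bag D) = (9/11)(2/10) = 9/55.
The prior-weighted likelihoods are 3/7 · 1/9 = 1/21, 1/7 · 3/11 = 3/77, 1/7 · 8/45 = 8/315, 2/7 · 9/55 = 18/385; with total 10/63.
By Bayes' rule, P(bag D | data) = (18/385) / (10/63) = 81/275.

0.295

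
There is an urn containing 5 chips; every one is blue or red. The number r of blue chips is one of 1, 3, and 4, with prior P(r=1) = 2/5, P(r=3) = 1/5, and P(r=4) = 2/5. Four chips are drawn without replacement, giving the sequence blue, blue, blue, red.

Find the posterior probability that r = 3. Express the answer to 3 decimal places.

The likelihood of the observed sequence under each hypothesis: P(data | r = 1) = (1/5)(0/4) = 0; P(data | r = 3) = (3/5)(2/4)(1/3)(2/2) = 1/10; P(data | r = 4) = (4/5)(3/4)(2/3)(1/2) = 1/5.
Weighting by the prior gives 2/5 · 0 = 0, 1/5 · 1/10 = 1/50, 2/5 · 1/5 = 2/25; these sum to 1/10.
Hence P(r = 3 | data) = (1/50) / (1/10) = 1/5.

0.200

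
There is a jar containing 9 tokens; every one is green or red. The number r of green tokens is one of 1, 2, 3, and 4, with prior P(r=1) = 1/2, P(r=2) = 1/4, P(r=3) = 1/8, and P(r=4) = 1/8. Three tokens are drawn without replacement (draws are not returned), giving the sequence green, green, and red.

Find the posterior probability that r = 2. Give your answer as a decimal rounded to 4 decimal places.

For each hypothesis, P(data | H) works out to: P(data | r = 1) = (1/9)(0/8) = 0; P(data | r = 2) = (2/9)(1/8)(7/7) = 0.027778; P(data | r = 3) = (3/9)(2/8)(6/7) = 0.071429; P(data | r = 4) = (4/9)(3/8)(5/7) = 0.11905.
Weighting by the prior gives 1/2 · 0 = 0, 1/4 · 0.027778 = 0.0069444, 1/8 · 0.071429 = 0.0089286, 1/8 · 0.11905 = 0.014881; these sum to 0.030754.
Therefore the posterior P(r = 2 | data) = (0.0069444) / (0.030754) = 0.22581.

0.2258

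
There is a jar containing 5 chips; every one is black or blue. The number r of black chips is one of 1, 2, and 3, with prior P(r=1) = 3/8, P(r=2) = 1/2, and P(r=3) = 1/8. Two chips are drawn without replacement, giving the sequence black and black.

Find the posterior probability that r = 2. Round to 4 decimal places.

0.5714

For each hypothesis, P(data | H) works out to: P(data | r = 1) = (1/5)(0/4) = 0; P(data | r = 2) = (2/5)(1/4) = 1/10; P(data | r = 3) = (3/5)(2/4) = 3/10.
Weighting by the prior gives 3/8 · 0 = 0, 1/2 · 1/10 = 1/20, 1/8 · 3/10 = 3/80; with total 7/80.
Therefore the posterior P(r = 2 | data) = (1/20) / (7/80) = 4/7.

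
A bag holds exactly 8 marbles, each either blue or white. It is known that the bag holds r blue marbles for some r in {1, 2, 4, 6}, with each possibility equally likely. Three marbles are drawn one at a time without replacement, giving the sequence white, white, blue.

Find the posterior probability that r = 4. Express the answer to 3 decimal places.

0.296

The likelihood of the observed sequence under each hypothesis: P(data | r = 1) = (7/8)(6/7)(1/6) = 1/8; P(data | r = 2) = (6/8)(5/7)(2/6) = 5/28; P(data | r = 4) = (4/8)(3/7)(4/6) = 1/7; P(data | r = 6) = (2/8)(1/7)(6/6) = 1/28.
Weighting by the prior gives 1/4 · 1/8 = 1/32, 1/4 · 5/28 = 5/112, 1/4 · 1/7 = 1/28, 1/4 · 1/28 = 1/112; with total 27/224.
So P(r = 4 | data) = (1/28) / (27/224) = 8/27.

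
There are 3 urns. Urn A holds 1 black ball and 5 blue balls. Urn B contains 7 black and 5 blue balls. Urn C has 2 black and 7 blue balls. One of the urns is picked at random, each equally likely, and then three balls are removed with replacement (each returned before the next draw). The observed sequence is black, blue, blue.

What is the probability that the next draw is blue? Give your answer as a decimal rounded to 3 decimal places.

Compute the likelihood of the observed sequence for each case: P(data | urn A) = (1/6)(5/6)(5/6) = 0.11574; P(data | urn B) = (7/12)(5/12)(5/12) = 0.10127; P(data | urn C) = (2/9)(7/9)(7/9) = 0.13443.
The prior-weighted likelihoods are 1/3 · 0.11574 = 0.03858, 1/3 · 0.10127 = 0.033758, 1/3 · 0.13443 = 0.04481; summing to 0.11715.
The posterior is then P(urn A | data) = 0.32933, P(urn B | data) = 0.28816, P(urn C | data) = 0.38251.
Averaging over the posterior, P(blue next | data) = (5/6)(0.32933) + (5/12)(0.28816) + (7/9)(0.38251) = 0.69202.

0.692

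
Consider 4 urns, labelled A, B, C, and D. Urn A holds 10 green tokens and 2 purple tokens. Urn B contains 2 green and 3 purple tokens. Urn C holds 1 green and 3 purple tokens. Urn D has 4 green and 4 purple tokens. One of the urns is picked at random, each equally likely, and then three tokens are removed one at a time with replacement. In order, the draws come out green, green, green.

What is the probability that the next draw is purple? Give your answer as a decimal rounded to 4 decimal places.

0.2669

Under each hypothesis, the probability of the observed sequence is: P(data | urn A) = (10/12)(10/12)(10/12) = 0.5787; P(data | urn B) = (2/5)(2/5)(2/5) = 0.064; P(data | urn C) = (1/4)(1/4)(1/4) = 0.015625; P(data | urn D) = (4/8)(4/8)(4/8) = 0.125.
Multiplying each by its prior: 1/4 · 0.5787 = 0.14468, 1/4 · 0.064 = 0.016, 1/4 · 0.015625 = 0.0039062, 1/4 · 0.125 = 0.03125; summing to 0.19583.
Normalising, the posterior is P(urn A | data) = 0.73878, P(urn B | data) = 0.081703, P(urn C | data) = 0.019947, P(urn D | data) = 0.15958.
The predictive probability is P(purple next | data) = (1/6)(0.73878) + (3/5)(0.081703) + (3/4)(0.019947) + (1/2)(0.15958) = 0.2669.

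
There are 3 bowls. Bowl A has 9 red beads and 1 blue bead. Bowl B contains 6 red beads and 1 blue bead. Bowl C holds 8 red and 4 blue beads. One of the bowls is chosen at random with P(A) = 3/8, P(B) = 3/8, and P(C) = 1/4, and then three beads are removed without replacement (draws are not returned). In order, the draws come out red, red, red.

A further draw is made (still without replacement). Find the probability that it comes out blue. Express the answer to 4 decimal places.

Compute the likelihood of the observed sequence for each case: P(data | bowl A) = (9/10)(8/9)(7/8) = 0.7; P(data | bowl B) = (6/7)(5/6)(4/5) = 0.57143; P(data | bowl C) = (8/12)(7/11)(6/10) = 0.25455.
Weighting by the prior gives 3/8 · 0.7 = 0.2625, 3/8 · 0.57143 = 0.21429, 1/4 · 0.25455 = 0.063636; these sum to 0.54042.
Normalising, the posterior is P(bowl A | data) = 0.48573, P(bowl B | data) = 0.39652, P(bowl C | data) = 0.11775.
The predictive probability is P(blue next | data) = (1/7)(0.48573) + (1/4)(0.39652) + (4/9)(0.11775) = 0.22085.

0.2209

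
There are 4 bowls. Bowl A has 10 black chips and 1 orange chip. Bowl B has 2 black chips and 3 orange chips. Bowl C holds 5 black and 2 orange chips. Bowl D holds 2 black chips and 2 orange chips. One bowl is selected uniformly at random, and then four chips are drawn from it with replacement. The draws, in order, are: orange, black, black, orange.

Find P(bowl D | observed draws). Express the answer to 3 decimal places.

0.371

The likelihood of the observed sequence under each hypothesis: P(data | bowl A) = (1/11)(10/11)(10/11)(1/11) = 0.0068301; P(data | bowl B) = (3/5)(2/5)(2/5)(3/5) = 0.0576; P(data | bowl C) = (2/7)(5/7)(5/7)(2/7) = 0.041649; P(data | bowl D) = (2/4)(2/4)(2/4)(2/4) = 0.0625.
The prior-weighted likelihoods are 1/4 · 0.0068301 = 0.0017075, 1/4 · 0.0576 = 0.0144, 1/4 · 0.041649 = 0.010412, 1/4 · 0.0625 = 0.015625; summing to 0.042145.
Therefore the posterior P(bowl D | data) = (0.015625) / (0.042145) = 0.37075.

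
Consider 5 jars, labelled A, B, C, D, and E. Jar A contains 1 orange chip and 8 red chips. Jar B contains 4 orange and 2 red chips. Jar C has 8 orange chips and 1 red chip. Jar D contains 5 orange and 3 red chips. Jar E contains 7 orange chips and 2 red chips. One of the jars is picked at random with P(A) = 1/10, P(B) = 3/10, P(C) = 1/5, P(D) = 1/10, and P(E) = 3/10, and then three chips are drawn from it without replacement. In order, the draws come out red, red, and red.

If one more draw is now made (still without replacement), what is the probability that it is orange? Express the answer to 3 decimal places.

0.188

Under each hypothesis, the probability of the observed sequence is: P(data | jar A) = (8/9)(7/8)(6/7) = 2/3; P(data | jar B) = (2/6)(1/5)(0/4) = 0; P(data | jar C) = (1/9)(0/8) = 0; P(data | jar D) = (3/8)(2/7)(1/6) = 1/56; P(data | jar E) = (2/9)(1/8)(0/7) = 0.
The prior-weighted likelihoods are 1/10 · 2/3 = 1/15, 3/10 · 0 = 0, 1/5 · 0 = 0, 1/10 · 1/56 = 1/560, 3/10 · 0 = 0; these sum to 23/336.
The posterior is then P(jar A | data) = 112/115, P(jar B | data) = 0, P(jar C | data) = 0, P(jar D | data) = 3/115, P(jar E | data) = 0.
The predictive probability is P(orange next | data) = (1/6)(112/115) + (1)(3/115) = 13/69.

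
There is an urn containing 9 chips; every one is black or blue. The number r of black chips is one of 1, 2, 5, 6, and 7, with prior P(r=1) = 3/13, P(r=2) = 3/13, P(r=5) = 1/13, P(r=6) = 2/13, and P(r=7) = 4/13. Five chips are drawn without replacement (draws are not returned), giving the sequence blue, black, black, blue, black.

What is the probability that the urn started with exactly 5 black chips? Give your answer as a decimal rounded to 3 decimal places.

Under each hypothesis, the probability of the observed sequence is: P(data | r = 1) = (8/9)(1/8)(0/7) = 0; P(data | r = 2) = (7/9)(2/8)(1/7)(6/6)(0/5) = 0; P(data | r = 5) = (4/9)(5/8)(4/7)(3/6)(3/5) = 1/21; P(data | r = 6) = (3/9)(6/8)(5/7)(2/6)(4/5) = 1/21; P(data | r = 7) = (2/9)(7/8)(6/7)(1/6)(5/5) = 1/36.
Multiplying each by its prior: 3/13 · 0 = 0, 3/13 · 0 = 0, 1/13 · 1/21 = 1/273, 2/13 · 1/21 = 2/273, 4/13 · 1/36 = 1/117; summing to 16/819.
Therefore the posterior P(r = 5 | data) = (1/273) / (16/819) = 3/16.

0.188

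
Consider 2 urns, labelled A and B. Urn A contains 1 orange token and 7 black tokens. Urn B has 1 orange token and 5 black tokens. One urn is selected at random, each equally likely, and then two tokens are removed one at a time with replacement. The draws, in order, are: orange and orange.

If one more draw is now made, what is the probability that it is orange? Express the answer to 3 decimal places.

0.152

The likelihood of the observed sequence under each hypothesis: P(data | urn A) = (1/8)(1/8) = 0.015625; P(data | urn B) = (1/6)(1/6) = 0.027778.
The prior-weighted likelihoods are 1/2 · 0.015625 = 0.0078125, 1/2 · 0.027778 = 0.013889; these sum to 0.021701.
Normalising, the posterior is P(urn A | data) = 0.36, P(urn B | data) = 0.64.
Averaging over the posterior, P(orange next | data) = (1/8)(0.36) + (1/6)(0.64) = 0.15167.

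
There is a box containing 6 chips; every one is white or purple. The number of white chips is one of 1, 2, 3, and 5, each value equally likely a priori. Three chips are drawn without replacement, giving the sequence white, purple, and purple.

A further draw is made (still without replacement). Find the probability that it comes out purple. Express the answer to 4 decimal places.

Under each hypothesis, the probability of the observed sequence is: P(data | r = 1) = (1/6)(5/5)(4/4) = 1/6; P(data | r = 2) = (2/6)(4/5)(3/4) = 1/5; P(data | r = 3) = (3/6)(3/5)(2/4) = 3/20; P(data | r = 5) = (5/6)(1/5)(0/4) = 0.
Weighting by the prior gives 1/4 · 1/6 = 1/24, 1/4 · 1/5 = 1/20, 1/4 · 3/20 = 3/80, 1/4 · 0 = 0; summing to 31/240.
Dividing through by the total gives posterior P(r = 1 | data) = 10/31, P(r = 2 | data) = 12/31, P(r = 3 | data) = 9/31, P(r = 5 | data) = 0.
Averaging over the posterior, P(purple next | data) = (1)(10/31) + (2/3)(12/31) + (1/3)(9/31) = 21/31.

0.6774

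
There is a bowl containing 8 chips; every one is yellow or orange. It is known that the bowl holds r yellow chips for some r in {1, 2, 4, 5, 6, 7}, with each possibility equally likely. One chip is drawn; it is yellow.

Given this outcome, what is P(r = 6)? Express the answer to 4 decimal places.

Compute the likelihood of this draw for each case: P(data | r = 1) = (1/8) = 1/8; P(data | r = 2) = (2/8) = 1/4; P(data | r = 4) = (4/8) = 1/2; P(data | r = 5) = (5/8) = 5/8; P(data | r = 6) = (6/8) = 3/4; P(data | r = 7) = (7/8) = 7/8.
Weighting by the prior gives 1/6 · 1/8 = 1/48, 1/6 · 1/4 = 1/24, 1/6 · 1/2 = 1/12, 1/6 · 5/8 = 5/48, 1/6 · 3/4 = 1/8, 1/6 · 7/8 = 7/48; summing to 25/48.
Hence P(r = 6 | data) = (1/8) / (25/48) = 6/25.

0.2400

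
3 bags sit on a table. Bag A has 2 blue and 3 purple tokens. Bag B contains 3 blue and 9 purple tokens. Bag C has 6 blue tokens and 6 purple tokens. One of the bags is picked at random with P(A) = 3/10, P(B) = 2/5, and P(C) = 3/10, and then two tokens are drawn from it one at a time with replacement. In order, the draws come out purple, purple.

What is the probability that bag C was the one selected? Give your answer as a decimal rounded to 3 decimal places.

The likelihood of the observed sequence under each hypothesis: P(data | bag A) = (3/5)(3/5) = 9/25; P(data | bag B) = (9/12)(9/12) = 9/16; P(data | bag C) = (6/12)(6/12) = 1/4.
Multiplying each by its prior: 3/10 · 9/25 = 27/250, 2/5 · 9/16 = 9/40, 3/10 · 1/4 = 3/40; these sum to 51/125.
Therefore the posterior P(bag C | data) = (3/40) / (51/125) = 25/136.

0.184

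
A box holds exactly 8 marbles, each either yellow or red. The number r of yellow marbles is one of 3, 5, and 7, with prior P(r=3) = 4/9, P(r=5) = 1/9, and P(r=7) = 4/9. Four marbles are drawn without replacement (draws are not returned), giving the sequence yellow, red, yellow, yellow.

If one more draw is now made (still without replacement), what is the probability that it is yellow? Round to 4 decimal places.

Under each hypothesis, the probability of the observed sequence is: P(data | r = 3) = (3/8)(5/7)(2/6)(1/5) = 1/56; P(data | r = 5) = (5/8)(3/7)(4/6)(3/5) = 3/28; P(data | r = 7) = (7/8)(1/7)(6/6)(5/5) = 1/8.
The prior-weighted likelihoods are 4/9 · 1/56 = 1/126, 1/9 · 3/28 = 1/84, 4/9 · 1/8 = 1/18; these sum to 19/252.
Normalising, the posterior is P(r = 3 | data) = 2/19, P(r = 5 | data) = 3/19, P(r = 7 | data) = 14/19.
Averaging over the posterior, P(yellow next | data) = (0)(2/19) + (1/2)(3/19) + (1)(14/19) = 31/38.

0.8158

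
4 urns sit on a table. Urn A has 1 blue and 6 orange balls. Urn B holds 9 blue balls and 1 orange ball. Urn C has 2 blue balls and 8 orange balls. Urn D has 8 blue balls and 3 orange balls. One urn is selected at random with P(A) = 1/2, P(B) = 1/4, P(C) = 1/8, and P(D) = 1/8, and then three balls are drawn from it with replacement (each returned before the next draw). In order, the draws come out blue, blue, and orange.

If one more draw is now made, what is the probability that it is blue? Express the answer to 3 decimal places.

For each hypothesis, P(data | H) works out to: P(data | urn A) = (1/7)(1/7)(6/7) = 0.017493; P(data | urn B) = (9/10)(9/10)(1/10) = 0.081; P(data | urn C) = (2/10)(2/10)(8/10) = 0.032; P(data | urn D) = (8/11)(8/11)(3/11) = 0.14425.
Multiplying each by its prior: 1/2 · 0.017493 = 0.0087464, 1/4 · 0.081 = 0.02025, 1/8 · 0.032 = 0.004, 1/8 · 0.14425 = 0.018032; these sum to 0.051028.
Normalising, the posterior is P(urn A | data) = 0.1714, P(urn B | data) = 0.39684, P(urn C | data) = 0.078388, P(urn D | data) = 0.35337.
Averaging over the posterior, P(blue next | data) = (1/7)(0.1714) + (9/10)(0.39684) + (1/5)(0.078388) + (8/11)(0.35337) = 0.65432.

0.654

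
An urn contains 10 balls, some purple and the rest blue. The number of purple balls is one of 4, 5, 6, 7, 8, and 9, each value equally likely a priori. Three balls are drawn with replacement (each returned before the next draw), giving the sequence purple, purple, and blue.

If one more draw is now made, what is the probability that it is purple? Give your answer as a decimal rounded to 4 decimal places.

0.6456

The likelihood of the observed sequence under each hypothesis: P(data | r = 4) = (4/10)(4/10)(6/10) = 0.096; P(data | r = 5) = (5/10)(5/10)(5/10) = 0.125; P(data | r = 6) = (6/10)(6/10)(4/10) = 0.144; P(data | r = 7) = (7/10)(7/10)(3/10) = 0.147; P(data | r = 8) = (8/10)(8/10)(2/10) = 0.128; P(data | r = 9) = (9/10)(9/10)(1/10) = 0.081.
Weighting by the prior gives 1/6 · 0.096 = 0.016, 1/6 · 0.125 = 0.020833, 1/6 · 0.144 = 0.024, 1/6 · 0.147 = 0.0245, 1/6 · 0.128 = 0.021333, 1/6 · 0.081 = 0.0135; with total 0.12017.
Normalising, the posterior is P(r = 4 | data) = 0.13315, P(r = 5 | data) = 0.17337, P(r = 6 | data) = 0.19972, P(r = 7 | data) = 0.20388, P(r = 8 | data) = 0.17753, P(r = 9 | data) = 0.11234.
So P(purple next | data) = Σ P(purple next | H) P(H | data) = (2/5)(0.13315) + (1/2)(0.17337) + (3/5)(0.19972) + (7/10)(0.20388) + (4/5)(0.17753) + (9/10)(0.11234) = 0.64563.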